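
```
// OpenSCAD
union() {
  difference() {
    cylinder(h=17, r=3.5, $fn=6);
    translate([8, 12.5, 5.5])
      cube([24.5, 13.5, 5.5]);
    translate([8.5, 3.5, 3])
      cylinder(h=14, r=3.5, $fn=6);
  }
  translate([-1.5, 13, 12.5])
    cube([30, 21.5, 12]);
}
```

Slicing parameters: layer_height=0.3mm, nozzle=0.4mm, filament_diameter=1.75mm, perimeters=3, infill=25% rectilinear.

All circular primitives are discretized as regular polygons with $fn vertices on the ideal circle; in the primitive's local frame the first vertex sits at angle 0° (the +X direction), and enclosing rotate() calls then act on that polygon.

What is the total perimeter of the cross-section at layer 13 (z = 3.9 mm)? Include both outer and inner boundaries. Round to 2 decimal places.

21.00 mm

At z = 3.9 mm: the r=3.5 cylinder gives a regular 6-gon of circumradius 3.5 (constant along its height) (perimeter = 2·6·3.500·sin(180°/6) = 21.00 mm); the cube at (8, 12.5) is not intersected at this z (z outside [5.5, 11]); the cylinder at (8.5, 3.5): section is a regular 6-gon, circumradius r=3.5 (perimeter = 2·6·3.500·sin(180°/6) = 21.00 mm); After the difference (first − rest): starting from the r=3.5 cylinder, the r=3.5 cylinder at (8.5, 3.5) misses the remaining region (no effect) — boundary = 21.00 mm; the cube at (-1.5, 13) is absent (z outside [12.5, 24.5]); Merging all regions: only that combined region is present, so the union is just that shape — boundary = 21.00 mm. Overall, the cross-section is a single solid region. Total boundary length (outer) = 21.00 mm.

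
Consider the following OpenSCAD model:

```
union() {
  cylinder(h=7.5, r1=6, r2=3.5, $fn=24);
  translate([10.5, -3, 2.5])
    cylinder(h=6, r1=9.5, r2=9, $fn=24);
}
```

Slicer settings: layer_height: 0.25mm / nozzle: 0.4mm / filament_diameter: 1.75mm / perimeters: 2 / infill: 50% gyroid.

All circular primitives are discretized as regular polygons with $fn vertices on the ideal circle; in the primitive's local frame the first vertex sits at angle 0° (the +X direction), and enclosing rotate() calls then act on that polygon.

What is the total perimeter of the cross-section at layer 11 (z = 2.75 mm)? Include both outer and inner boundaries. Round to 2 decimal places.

71.56 mm

At z = 2.75 mm: the cone (r1=6→r2=3.5) has section circumradius 5.083 here — a regular 24-gon (perimeter = 2·24·5.083·sin(180°/24) = 31.85 mm); the cone at (10.5, -3): at t=0.042 of its height the radius interpolates to r₁+(r₂−r₁)t = 9.479, giving a regular 24-gon of that circumradius (perimeter = 2·24·9.479·sin(180°/24) = 59.39 mm); Taking the union: the regions partially overlap (shared area 21.63 mm²), so the edge portions inside another operand are dropped and the merged outline is re-measured after clipping — boundary = 71.56 mm. Overall, the cross-section is a single solid region. Total boundary length (outer) = 71.56 mm.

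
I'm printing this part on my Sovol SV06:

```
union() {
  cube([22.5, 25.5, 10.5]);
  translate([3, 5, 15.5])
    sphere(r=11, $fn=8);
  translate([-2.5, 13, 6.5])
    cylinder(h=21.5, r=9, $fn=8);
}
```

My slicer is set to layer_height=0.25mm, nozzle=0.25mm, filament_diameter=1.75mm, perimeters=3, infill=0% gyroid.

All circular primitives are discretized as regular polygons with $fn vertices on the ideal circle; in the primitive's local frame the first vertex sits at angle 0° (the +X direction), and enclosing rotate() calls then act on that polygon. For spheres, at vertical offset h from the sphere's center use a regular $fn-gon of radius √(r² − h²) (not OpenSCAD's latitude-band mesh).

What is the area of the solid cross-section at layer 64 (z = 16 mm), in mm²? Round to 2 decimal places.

465.11 mm²

At z = 16 mm: the cube is absent (z outside [0, 10.5]); the r=11 sphere at (3, 5) contributes a regular 8-gon of circumradius √(11²−0.5²) = 10.989 (area = (8/2)·10.989²·sin(360°/8) = 341.53 mm²); the cylinder at (-2.5, 13): section is a regular 8-gon, circumradius r=9 (area = (8/2)·9.000²·sin(360°/8) = 229.10 mm²); Combining (union): the regions partially overlap — summed areas 570.64 mm² minus the doubly-counted overlap 105.53 mm² gives 465.11 mm² — area = 465.11 mm². Overall, the cross-section is a single solid region. Net area = 465.11 mm².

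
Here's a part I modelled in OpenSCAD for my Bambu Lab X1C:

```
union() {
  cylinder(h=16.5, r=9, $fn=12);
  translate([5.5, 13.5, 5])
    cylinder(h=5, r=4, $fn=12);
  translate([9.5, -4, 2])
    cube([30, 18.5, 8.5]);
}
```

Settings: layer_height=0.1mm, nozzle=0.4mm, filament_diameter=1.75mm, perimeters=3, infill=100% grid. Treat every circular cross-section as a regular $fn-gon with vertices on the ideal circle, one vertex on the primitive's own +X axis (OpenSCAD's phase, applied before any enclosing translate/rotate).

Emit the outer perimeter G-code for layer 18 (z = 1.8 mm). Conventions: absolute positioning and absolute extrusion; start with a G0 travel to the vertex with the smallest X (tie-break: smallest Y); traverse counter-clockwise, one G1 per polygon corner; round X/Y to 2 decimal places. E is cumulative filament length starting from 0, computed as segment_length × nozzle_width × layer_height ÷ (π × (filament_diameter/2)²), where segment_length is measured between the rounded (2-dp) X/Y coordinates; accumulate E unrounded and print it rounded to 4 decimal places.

At z = 1.8 mm: the r=9 cylinder gives a regular 12-gon of circumradius 9 (constant along its height); the cylinder at (5.5, 13.5) does not reach this height (z outside [5, 10]); the cube at (9.5, -4) does not reach this height (z outside [2, 10.5]); Combining (union): only the r=9 cylinder is present, so the union is just that shape — 1 connected region. The outline is a single polygon with 12 vertices. Extrusion per mm of travel: 0.4 × 0.1 / (π × 0.875²) = 0.016630. Accumulating E over each segment gives final E = 0.9295.

G0 X-9.00 Y0.00 Z1.80
G1 X-7.79 Y-4.50 E0.0775
G1 X-4.50 Y-7.79 E0.1549
G1 X0.00 Y-9.00 E0.2324
G1 X4.50 Y-7.79 E0.3099
G1 X7.79 Y-4.50 E0.3872
G1 X9.00 Y0.00 E0.4647
G1 X7.79 Y4.50 E0.5422
G1 X4.50 Y7.79 E0.6196
G1 X0.00 Y9.00 E0.6971
G1 X-4.50 Y7.79 E0.7746
G1 X-7.79 Y4.50 E0.8520
G1 X-9.00 Y0.00 E0.9295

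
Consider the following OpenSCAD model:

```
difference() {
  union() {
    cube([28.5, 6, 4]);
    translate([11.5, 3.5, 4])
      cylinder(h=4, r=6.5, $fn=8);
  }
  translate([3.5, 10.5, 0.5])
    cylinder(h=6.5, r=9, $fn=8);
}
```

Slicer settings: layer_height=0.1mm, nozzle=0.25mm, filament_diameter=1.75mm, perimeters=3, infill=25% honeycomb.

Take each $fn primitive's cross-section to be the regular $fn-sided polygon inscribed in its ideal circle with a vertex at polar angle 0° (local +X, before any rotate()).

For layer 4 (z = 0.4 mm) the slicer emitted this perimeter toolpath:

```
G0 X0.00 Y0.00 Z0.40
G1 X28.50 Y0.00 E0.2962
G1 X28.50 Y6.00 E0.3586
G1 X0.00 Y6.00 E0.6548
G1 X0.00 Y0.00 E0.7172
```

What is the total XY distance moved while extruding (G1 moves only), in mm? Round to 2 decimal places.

Sum the Euclidean lengths of each G1 segment: total = 69.00 mm.

69.00 mm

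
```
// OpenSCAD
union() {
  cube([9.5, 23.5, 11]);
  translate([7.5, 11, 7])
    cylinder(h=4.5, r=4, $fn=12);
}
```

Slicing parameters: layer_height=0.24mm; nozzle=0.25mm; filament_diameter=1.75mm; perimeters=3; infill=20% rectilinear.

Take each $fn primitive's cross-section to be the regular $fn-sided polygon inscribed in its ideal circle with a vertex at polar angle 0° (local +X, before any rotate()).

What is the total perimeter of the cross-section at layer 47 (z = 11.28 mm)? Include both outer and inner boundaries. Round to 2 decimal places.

At z = 11.28 mm: the cube is not intersected at this z (z outside [0, 11]); the r=4 cylinder at (7.5, 11) contributes a regular 12-gon of circumradius 4 (perimeter = 2·12·4.000·sin(180°/12) = 24.85 mm); Taking the union: only the r=4 cylinder at (7.5, 11) is present, so the union is just that shape — boundary = 24.85 mm. Overall, the cross-section is a single solid region. Total boundary length (outer) = 24.85 mm.

24.85 mm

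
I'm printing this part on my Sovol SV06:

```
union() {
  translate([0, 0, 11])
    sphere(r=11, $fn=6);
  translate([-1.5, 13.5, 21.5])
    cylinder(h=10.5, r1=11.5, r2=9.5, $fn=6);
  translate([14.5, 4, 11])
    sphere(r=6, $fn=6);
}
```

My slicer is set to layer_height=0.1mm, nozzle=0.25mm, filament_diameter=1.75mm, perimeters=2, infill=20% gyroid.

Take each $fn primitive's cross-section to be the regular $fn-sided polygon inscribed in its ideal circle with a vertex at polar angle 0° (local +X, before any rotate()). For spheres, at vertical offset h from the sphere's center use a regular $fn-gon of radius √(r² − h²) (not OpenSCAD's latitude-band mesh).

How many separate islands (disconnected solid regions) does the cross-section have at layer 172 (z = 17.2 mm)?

1

At z = 17.2 mm: the r=11 sphere slices to a regular 6-gon of circumradius 9.086 (√(r²−h²) with h=6.2 from center); the cone at (-1.5, 13.5) is not intersected at this z (z outside [21.5, 32]); the sphere at (14.5, 4) is not intersected at this z (|z−center|=6.200 > r=6); Taking the union: only the r=11 sphere is present, so the union is just that shape — 1 connected region. Overall, the cross-section is a single solid region. Island count = 1.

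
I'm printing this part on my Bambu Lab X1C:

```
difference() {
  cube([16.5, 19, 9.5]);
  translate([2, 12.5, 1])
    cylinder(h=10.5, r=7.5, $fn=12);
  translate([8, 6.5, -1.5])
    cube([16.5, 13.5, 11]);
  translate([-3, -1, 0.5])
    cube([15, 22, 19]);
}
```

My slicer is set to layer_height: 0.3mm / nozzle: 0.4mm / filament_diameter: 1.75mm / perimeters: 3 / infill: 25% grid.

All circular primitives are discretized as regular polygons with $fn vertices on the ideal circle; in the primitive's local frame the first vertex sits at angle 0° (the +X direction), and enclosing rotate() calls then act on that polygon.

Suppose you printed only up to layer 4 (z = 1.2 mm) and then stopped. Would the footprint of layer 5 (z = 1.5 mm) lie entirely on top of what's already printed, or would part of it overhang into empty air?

Compare the two slices. At z = 1.2: the 16.5×19 cube contributes its full rectangle (area 313.50 mm²); the r=7.5 cylinder at (2, 12.5) contributes a regular 12-gon of circumradius 7.5 (area = (12/2)·7.500²·sin(360°/12) = 168.75 mm²); the cube at (8, 6.5) (footprint 16.5×13.5) is included at this height (area 222.75 mm²); the cube at (-3, -1) is present — its section is the full 15×22 rectangle (area 330.00 mm²); Subtracting the remaining from the first: starting from the 16.5×19 cube (313.50 mm²), the r=7.5 cylinder at (2, 12.5) partially overlaps it — only the 109.97 mm² overlap (of its 168.75 mm²) is removed, clipping the outline; the 16.5×13.5 cube at (8, 6.5) partially overlaps it — only the 98.52 mm² overlap (of its 222.75 mm²) is removed, clipping the outline; the 15×22 cube at (-3, -1) partially overlaps it — only the 75.75 mm² overlap (of its 330.00 mm²) is removed, clipping the outline — area = 29.25 mm². At z = 1.5: the 16.5×19 cube contributes its full rectangle (area 313.50 mm²); the r=7.5 cylinder at (2, 12.5) contributes a regular 12-gon of circumradius 7.5 (area = (12/2)·7.500²·sin(360°/12) = 168.75 mm²); the cube at (8, 6.5) (footprint 16.5×13.5) is included at this height (area 222.75 mm²); the cube at (-3, -1) is present — its section is the full 15×22 rectangle (area 330.00 mm²); After the difference (first − rest): starting from the 16.5×19 cube (313.50 mm²), the r=7.5 cylinder at (2, 12.5) partially overlaps it — only the 109.97 mm² overlap (of its 168.75 mm²) is removed, clipping the outline; the 16.5×13.5 cube at (8, 6.5) partially overlaps it — only the 98.52 mm² overlap (of its 222.75 mm²) is removed, clipping the outline; the 15×22 cube at (-3, -1) partially overlaps it — only the 75.75 mm² overlap (of its 330.00 mm²) is removed, clipping the outline — area = 29.25 mm². Checking containment: the cross-section at z = 1.5 is a subset of the cross-section at z = 1.2.

entirely on top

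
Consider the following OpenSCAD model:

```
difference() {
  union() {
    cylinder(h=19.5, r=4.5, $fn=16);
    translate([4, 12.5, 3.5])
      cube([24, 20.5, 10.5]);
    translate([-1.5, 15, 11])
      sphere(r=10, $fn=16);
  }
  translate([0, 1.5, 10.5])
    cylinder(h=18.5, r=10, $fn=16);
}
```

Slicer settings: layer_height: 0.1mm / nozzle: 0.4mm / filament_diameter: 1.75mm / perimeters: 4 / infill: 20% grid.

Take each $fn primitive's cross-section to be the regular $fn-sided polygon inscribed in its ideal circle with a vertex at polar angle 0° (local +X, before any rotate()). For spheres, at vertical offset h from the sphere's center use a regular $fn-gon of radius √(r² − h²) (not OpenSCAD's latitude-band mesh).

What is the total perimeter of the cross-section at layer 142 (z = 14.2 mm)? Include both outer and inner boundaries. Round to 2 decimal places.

58.94 mm

At z = 14.2 mm: the r=4.5 cylinder gives a regular 16-gon of circumradius 4.5 (constant along its height) (perimeter = 2·16·4.500·sin(180°/16) = 28.09 mm); the cube at (4, 12.5) is absent (z outside [3.5, 14]); the r=10 sphere at (-1.5, 15) contributes a regular 16-gon of circumradius √(10²−3.2²) = 9.474 (perimeter = 2·16·9.474·sin(180°/16) = 59.15 mm); Merging all regions: the 2 present regions are separate (no shared area or edge), so areas and boundary lengths simply add and each stays a separate island — boundary = 87.24 mm; the r=10 cylinder at (0, 1.5) gives a regular 16-gon of circumradius 10 (constant along its height) (perimeter = 2·16·10.000·sin(180°/16) = 62.43 mm); Taking the first minus the rest: starting from that combined region, the r=10 cylinder at (0, 1.5) partially overlaps it — only the 114.85 mm² overlap (of its 306.15 mm²) is removed, clipping the outline — boundary = 58.94 mm. Overall, the cross-section is a single solid region. Total boundary length (outer) = 58.94 mm.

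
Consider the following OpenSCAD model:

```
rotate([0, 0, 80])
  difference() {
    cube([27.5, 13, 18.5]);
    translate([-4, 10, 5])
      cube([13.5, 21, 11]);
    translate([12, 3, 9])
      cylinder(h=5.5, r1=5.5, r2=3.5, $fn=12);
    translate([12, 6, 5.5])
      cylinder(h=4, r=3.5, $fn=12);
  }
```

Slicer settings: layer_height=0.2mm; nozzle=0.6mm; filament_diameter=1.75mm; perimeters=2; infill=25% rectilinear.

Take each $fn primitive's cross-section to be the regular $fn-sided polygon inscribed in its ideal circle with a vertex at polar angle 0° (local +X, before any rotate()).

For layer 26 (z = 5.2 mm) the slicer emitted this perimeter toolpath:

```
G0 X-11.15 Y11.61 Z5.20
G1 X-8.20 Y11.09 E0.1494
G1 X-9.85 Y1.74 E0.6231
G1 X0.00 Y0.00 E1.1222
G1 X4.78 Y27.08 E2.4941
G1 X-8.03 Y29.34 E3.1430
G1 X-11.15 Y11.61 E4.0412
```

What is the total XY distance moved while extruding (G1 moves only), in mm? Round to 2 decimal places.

81.00 mm

Sum the Euclidean lengths of each G1 segment: total = 81.00 mm.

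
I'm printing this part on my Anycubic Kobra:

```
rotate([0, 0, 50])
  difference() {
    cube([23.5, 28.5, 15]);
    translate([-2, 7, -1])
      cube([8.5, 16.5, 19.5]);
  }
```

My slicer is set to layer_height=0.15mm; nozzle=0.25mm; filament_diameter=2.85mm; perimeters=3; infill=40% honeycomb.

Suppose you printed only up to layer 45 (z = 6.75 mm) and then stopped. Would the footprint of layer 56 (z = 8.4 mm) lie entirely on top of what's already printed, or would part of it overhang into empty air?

entirely on top

Compare the two slices. At z = 6.75: the 23.5×28.5 cube contributes its full rectangle (area 669.75 mm²); the cube at (-2, 7) (footprint 8.5×16.5) is included at this height (area 140.25 mm²); Taking the first minus the rest: starting from the 23.5×28.5 cube (669.75 mm²), the 8.5×16.5 cube at (-2, 7) partially overlaps it — only the 107.25 mm² overlap (of its 140.25 mm²) is removed, clipping the outline — area = 562.50 mm²; (rotated 50° about Z; rotation is an isometry so areas/perimeters/island counts are preserved). At z = 8.4: the cube (footprint 23.5×28.5) is included at this height (area 669.75 mm²); the cube at (-2, 7) is present — its section is the full 8.5×16.5 rectangle (area 140.25 mm²); Subtracting the remaining from the first: starting from the 23.5×28.5 cube (669.75 mm²), the 8.5×16.5 cube at (-2, 7) partially overlaps it — only the 107.25 mm² overlap (of its 140.25 mm²) is removed, clipping the outline — area = 562.50 mm²; (whole slice rotated 50° about Z — lengths, areas and connectivity unchanged). Checking containment: the cross-section at z = 8.4 is a subset of the cross-section at z = 6.75.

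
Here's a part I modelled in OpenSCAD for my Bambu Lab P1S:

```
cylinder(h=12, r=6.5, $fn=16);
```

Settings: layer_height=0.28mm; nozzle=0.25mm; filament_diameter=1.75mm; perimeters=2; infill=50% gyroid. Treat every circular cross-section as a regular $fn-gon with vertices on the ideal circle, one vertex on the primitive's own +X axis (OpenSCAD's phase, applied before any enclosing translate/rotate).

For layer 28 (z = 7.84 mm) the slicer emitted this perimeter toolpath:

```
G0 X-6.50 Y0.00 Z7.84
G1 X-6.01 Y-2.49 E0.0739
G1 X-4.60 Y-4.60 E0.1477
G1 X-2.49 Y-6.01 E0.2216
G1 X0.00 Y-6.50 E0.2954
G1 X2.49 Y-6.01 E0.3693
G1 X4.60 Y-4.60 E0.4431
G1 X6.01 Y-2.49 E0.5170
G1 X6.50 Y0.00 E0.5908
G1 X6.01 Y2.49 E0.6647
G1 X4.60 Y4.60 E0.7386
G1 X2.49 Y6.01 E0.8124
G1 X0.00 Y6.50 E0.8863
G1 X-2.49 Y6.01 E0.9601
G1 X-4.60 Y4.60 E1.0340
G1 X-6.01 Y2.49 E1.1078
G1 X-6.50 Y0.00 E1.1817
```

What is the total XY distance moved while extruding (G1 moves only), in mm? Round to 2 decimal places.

Sum the Euclidean lengths of each G1 segment: total = 40.60 mm.

40.60 mm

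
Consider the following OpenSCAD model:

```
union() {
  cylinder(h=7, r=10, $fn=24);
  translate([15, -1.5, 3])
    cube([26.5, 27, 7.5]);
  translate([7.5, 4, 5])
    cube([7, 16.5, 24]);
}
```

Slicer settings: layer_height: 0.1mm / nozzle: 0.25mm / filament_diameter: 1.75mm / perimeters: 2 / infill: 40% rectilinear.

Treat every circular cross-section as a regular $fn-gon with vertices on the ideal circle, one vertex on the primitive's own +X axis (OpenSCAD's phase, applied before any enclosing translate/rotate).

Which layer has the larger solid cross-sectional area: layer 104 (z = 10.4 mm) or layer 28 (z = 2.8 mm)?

Layer 104 (z = 10.4): the cylinder is absent (z outside [0, 7]); the cube at (15, -1.5) is present — its section is the full 26.5×27 rectangle (area 715.50 mm²); the 7×16.5 cube at (7.5, 4) contributes its full rectangle (area 115.50 mm²); Combining (union): the 2 present regions are separate (no shared area or edge), so areas and boundary lengths simply add and each stays a separate island — area = 831.00 mm². So its area = 831.00 mm². Layer 28 (z = 2.8): the r=10 cylinder contributes a regular 24-gon of circumradius 10 (area = (24/2)·10.000²·sin(360°/24) = 310.58 mm²); the cube at (15, -1.5) does not reach this height (z outside [3, 10.5]); the cube at (7.5, 4) does not reach this height (z outside [5, 29]); Combining (union): only the r=10 cylinder is present, so the union is just that shape — area = 310.58 mm². So its area = 310.58 mm². Layer 104 is larger (831.00 vs 310.58 mm²).

layer 104 (z = 10.4 mm)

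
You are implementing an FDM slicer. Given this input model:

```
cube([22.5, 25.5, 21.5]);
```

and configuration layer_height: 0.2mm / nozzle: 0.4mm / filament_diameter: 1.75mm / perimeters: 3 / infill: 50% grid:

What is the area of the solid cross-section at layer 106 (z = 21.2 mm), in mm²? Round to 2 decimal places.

573.75 mm²

At z = 21.2 mm: the cube is present — its section is the full 22.5×25.5 rectangle (area 573.75 mm²). Overall, the cross-section is a single solid region. Net area = 573.75 mm².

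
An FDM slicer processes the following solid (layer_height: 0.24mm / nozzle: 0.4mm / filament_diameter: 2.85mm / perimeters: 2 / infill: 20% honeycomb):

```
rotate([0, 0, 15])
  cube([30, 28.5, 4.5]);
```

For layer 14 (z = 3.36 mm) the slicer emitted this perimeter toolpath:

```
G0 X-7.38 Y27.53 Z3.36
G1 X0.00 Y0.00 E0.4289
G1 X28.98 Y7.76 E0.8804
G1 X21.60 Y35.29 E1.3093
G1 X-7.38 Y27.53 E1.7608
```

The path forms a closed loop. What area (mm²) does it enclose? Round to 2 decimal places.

855.09 mm²

Apply the shoelace formula to the sequence of (X, Y) vertices; enclosed area = 855.09 mm².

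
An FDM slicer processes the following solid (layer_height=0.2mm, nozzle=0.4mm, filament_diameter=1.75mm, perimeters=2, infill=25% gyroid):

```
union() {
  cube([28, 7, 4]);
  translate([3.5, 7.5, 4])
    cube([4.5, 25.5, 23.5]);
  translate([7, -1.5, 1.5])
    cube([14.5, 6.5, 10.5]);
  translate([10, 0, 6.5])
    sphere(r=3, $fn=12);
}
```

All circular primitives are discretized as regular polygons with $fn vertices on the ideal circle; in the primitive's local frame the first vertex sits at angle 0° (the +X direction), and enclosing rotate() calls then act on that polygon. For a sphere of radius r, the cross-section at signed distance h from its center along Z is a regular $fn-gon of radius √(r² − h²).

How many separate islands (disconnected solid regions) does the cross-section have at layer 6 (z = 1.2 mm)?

At z = 1.2 mm: the cube is present — its section is the full 28×7 rectangle; the cube at (3.5, 7.5) is absent (z outside [4, 27.5]); the cube at (7, -1.5) does not reach this height (z outside [1.5, 12]); the sphere at (10, 0) does not reach this height (|z−center|=5.300 > r=3); Taking the union: only the 28×7 cube is present, so the union is just that shape — 1 connected region. Overall, the cross-section is a single solid region. Island count = 1.

1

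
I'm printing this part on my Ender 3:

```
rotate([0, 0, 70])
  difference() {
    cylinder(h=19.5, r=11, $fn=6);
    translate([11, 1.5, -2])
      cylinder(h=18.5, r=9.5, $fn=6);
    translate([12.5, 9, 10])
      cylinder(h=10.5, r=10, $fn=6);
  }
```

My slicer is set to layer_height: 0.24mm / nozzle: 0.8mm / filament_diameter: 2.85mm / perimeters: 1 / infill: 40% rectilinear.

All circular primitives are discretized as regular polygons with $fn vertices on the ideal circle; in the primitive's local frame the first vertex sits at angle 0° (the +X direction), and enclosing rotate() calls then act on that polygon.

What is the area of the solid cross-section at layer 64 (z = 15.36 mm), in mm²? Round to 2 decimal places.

230.80 mm²

At z = 15.36 mm: the cylinder: section is a regular 6-gon, circumradius r=11 (area = (6/2)·11.000²·sin(360°/6) = 314.37 mm²); the r=9.5 cylinder at (11, 1.5) contributes a regular 6-gon of circumradius 9.5 (area = (6/2)·9.500²·sin(360°/6) = 234.48 mm²); the r=10 cylinder at (12.5, 9) contributes a regular 6-gon of circumradius 10 (area = (6/2)·10.000²·sin(360°/6) = 259.81 mm²); Subtracting the remaining from the first: starting from the r=11 cylinder (314.37 mm²), the r=9.5 cylinder at (11, 1.5) partially overlaps it — only the 77.18 mm² overlap (of its 234.48 mm²) is removed, clipping the outline; the r=10 cylinder at (12.5, 9) partially overlaps it — only the 6.38 mm² overlap (of its 259.81 mm²) is removed, clipping the outline — area = 230.80 mm²; (rotated 70° about Z; rotation is an isometry so areas/perimeters/island counts are preserved). Overall, the cross-section is a single solid region. Net area = 230.80 mm².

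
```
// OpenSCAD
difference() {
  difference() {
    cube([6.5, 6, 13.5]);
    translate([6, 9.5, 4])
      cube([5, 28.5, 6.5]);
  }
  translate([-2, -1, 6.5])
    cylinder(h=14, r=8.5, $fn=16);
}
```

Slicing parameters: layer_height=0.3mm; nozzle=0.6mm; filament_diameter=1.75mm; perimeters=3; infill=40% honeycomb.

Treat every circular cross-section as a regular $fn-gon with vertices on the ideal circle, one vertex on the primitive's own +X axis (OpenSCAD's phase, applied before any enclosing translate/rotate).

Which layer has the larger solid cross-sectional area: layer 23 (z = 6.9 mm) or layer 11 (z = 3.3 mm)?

layer 11 (z = 3.3 mm)

Layer 23 (z = 6.9): the cube (footprint 6.5×6) is included at this height (area 39.00 mm²); the cube at (6, 9.5) is present — its section is the full 5×28.5 rectangle (area 142.50 mm²); After the difference (first − rest): starting from the 6.5×6 cube (39.00 mm²), the 5×28.5 cube at (6, 9.5) misses the remaining region (no effect) — area = 39.00 mm²; the cylinder at (-2, -1): section is a regular 16-gon, circumradius r=8.5 (area = (16/2)·8.500²·sin(360°/16) = 221.19 mm²); After the difference (first − rest): starting from that combined region (39.00 mm²), the r=8.5 cylinder at (-2, -1) partially overlaps it — only the 30.53 mm² overlap (of its 221.19 mm²) is removed, clipping the outline — area = 8.47 mm². So its area = 8.47 mm². Layer 11 (z = 3.3): the cube is present — its section is the full 6.5×6 rectangle (area 39.00 mm²); the cube at (6, 9.5) does not reach this height (z outside [4, 10.5]); Taking the first minus the rest: none of the subtracted shapes is present at this height, so the 6.5×6 cube is unchanged — area = 39.00 mm²; the cylinder at (-2, -1) does not reach this height (z outside [6.5, 20.5]); Taking the first minus the rest: none of the subtracted shapes is present at this height, so the result so far is unchanged — area = 39.00 mm². So its area = 39.00 mm². Layer 11 is larger (39.00 vs 8.47 mm²).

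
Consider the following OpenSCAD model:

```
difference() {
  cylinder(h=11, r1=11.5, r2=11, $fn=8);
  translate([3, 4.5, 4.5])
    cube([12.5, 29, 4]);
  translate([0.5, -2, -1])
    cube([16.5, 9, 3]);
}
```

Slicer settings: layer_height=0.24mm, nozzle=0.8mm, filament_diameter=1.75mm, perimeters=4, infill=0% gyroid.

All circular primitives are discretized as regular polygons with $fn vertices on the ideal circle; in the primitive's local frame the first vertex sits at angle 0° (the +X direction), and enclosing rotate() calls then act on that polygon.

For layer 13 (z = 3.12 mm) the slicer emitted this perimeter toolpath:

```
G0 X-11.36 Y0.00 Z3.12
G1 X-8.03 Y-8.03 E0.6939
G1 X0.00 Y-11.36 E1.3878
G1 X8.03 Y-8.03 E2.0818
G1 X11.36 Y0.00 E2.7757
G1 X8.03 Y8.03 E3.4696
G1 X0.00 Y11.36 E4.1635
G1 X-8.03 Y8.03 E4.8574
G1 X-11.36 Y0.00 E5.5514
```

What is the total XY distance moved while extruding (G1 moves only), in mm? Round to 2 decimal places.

Sum the Euclidean lengths of each G1 segment: total = 69.54 mm.

69.54 mm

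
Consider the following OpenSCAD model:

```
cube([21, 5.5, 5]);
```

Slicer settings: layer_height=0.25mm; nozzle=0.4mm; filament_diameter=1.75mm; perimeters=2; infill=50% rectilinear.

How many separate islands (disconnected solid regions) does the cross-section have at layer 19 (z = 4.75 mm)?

At z = 4.75 mm: the cube is present — its section is the full 21×5.5 rectangle. Overall, the cross-section is a single solid region. Island count = 1.

1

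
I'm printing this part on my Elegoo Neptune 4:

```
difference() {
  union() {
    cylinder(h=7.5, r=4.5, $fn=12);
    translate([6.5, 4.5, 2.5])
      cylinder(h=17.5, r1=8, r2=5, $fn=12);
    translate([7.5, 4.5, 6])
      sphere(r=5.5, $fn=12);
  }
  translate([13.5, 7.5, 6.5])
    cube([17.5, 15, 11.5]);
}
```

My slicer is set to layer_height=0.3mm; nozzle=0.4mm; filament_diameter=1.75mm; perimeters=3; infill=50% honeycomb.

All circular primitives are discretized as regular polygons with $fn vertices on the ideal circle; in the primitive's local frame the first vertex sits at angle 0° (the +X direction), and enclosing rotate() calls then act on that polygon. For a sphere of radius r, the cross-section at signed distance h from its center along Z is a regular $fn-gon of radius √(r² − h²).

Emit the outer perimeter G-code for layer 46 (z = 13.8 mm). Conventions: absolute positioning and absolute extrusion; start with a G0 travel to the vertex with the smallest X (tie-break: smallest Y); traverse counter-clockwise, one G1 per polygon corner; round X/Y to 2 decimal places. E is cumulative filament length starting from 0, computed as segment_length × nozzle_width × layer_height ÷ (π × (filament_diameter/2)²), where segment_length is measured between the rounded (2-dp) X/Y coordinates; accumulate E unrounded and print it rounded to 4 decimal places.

G0 X0.44 Y4.50 Z13.80
G1 X1.25 Y1.47 E0.1565
G1 X3.47 Y-0.75 E0.3131
G1 X6.50 Y-1.56 E0.4696
G1 X9.53 Y-0.75 E0.6261
G1 X11.75 Y1.47 E0.7827
G1 X12.56 Y4.50 E0.9392
G1 X11.75 Y7.53 E1.0956
G1 X9.53 Y9.75 E1.2523
G1 X6.50 Y10.56 E1.4088
G1 X3.47 Y9.75 E1.5652
G1 X1.25 Y7.53 E1.7219
G1 X0.44 Y4.50 E1.8783

At z = 13.8 mm: the cylinder is absent (z outside [0, 7.5]); the cone at (6.5, 4.5) contributes a regular 12-gon of circumradius 6.063 (interpolated between r1=8 and r2=5 at t=0.646); the sphere at (7.5, 4.5) is absent (|z−center|=7.800 > r=5.5); Taking the union: only the cone at (6.5, 4.5) is present, so the union is just that shape — 1 connected region; the 17.5×15 cube at (13.5, 7.5) contributes its full rectangle; Subtracting the remaining from the first: starting from the result so far, the 17.5×15 cube at (13.5, 7.5) misses the remaining region (no effect) — 1 connected region. The outline is a single polygon with 12 vertices. Extrusion per mm of travel: 0.4 × 0.3 / (π × 0.875²) = 0.049890. Accumulating E over each segment gives final E = 1.8783.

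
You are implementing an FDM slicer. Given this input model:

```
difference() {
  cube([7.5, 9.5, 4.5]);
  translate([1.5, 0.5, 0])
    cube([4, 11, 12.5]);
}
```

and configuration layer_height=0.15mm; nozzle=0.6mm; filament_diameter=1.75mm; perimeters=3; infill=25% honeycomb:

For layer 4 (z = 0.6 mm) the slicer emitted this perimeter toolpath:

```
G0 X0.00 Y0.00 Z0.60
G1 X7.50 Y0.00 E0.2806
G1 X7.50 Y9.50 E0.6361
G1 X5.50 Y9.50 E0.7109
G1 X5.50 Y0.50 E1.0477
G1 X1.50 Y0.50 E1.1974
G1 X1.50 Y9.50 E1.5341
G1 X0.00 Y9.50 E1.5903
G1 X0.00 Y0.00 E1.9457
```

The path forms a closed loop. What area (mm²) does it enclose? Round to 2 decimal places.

35.25 mm²

Apply the shoelace formula to the sequence of (X, Y) vertices; enclosed area = 35.25 mm².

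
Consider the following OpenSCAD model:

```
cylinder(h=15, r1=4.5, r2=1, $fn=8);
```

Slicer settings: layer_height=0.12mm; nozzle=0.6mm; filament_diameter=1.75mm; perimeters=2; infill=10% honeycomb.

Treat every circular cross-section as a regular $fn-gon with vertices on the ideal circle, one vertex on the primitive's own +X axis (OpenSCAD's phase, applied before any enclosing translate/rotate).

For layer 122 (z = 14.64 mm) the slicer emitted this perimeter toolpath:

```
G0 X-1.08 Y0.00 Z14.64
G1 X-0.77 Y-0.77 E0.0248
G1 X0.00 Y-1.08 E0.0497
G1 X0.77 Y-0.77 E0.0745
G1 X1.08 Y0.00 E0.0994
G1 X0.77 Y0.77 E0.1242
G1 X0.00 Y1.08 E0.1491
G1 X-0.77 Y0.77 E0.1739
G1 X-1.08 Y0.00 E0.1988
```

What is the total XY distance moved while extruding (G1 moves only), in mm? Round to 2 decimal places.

6.64 mm

Sum the Euclidean lengths of each G1 segment: total = 6.64 mm.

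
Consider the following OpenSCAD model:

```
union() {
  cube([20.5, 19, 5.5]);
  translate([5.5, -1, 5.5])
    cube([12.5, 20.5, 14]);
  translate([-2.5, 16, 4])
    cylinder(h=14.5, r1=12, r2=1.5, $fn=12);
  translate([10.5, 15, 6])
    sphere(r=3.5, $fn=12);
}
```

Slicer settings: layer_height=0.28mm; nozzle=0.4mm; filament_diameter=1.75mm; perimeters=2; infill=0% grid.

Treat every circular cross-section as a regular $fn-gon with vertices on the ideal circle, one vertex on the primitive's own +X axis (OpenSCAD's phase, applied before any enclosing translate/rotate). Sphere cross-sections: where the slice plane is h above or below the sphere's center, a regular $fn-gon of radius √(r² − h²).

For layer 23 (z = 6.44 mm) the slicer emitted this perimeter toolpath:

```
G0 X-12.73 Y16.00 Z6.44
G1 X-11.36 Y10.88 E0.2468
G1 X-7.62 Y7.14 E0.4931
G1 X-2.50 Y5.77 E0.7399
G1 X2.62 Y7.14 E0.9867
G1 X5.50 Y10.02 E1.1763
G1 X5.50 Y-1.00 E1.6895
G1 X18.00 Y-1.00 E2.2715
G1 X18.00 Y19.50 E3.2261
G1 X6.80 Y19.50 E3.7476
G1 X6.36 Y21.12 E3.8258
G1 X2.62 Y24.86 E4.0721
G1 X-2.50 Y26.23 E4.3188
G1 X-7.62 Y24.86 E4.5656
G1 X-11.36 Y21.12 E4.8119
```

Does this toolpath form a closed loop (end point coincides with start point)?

Start point (G0): (-12.73, 16.00). End point (last G1): the path does not return to the start — open.

no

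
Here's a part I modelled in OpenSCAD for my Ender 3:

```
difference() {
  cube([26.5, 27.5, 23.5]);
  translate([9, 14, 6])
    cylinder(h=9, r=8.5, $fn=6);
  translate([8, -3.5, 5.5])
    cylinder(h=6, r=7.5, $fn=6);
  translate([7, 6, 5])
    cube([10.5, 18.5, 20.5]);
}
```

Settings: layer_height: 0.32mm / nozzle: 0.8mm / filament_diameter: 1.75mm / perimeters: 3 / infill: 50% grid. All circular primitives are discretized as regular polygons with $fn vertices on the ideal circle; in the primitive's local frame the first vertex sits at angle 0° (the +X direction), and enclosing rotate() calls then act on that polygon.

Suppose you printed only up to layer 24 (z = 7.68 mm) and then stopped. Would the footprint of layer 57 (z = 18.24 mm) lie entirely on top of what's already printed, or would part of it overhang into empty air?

Compare the two slices. At z = 7.68: the 26.5×27.5 cube contributes its full rectangle (area 728.75 mm²); the r=8.5 cylinder at (9, 14) contributes a regular 6-gon of circumradius 8.5 (area = (6/2)·8.500²·sin(360°/6) = 187.71 mm²); the cylinder at (8, -3.5): section is a regular 6-gon, circumradius r=7.5 (area = (6/2)·7.500²·sin(360°/6) = 146.14 mm²); the cube at (7, 6) is present — its section is the full 10.5×18.5 rectangle (area 194.25 mm²); After the difference (first − rest): starting from the 26.5×27.5 cube (728.75 mm²), the r=8.5 cylinder at (9, 14) lies wholly inside it (removes its full 187.71 mm² and its 51.00 mm outline becomes a hole wall); the r=7.5 cylinder at (8, -3.5) partially overlaps it — only the 27.64 mm² overlap (of its 146.14 mm²) is removed, clipping the outline; the 10.5×18.5 cube at (7, 6) partially overlaps it — only the 70.95 mm² overlap (of its 194.25 mm²) is removed, clipping the outline — area = 442.45 mm². At z = 18.24: the cube (footprint 26.5×27.5) is included at this height (area 728.75 mm²); the cylinder at (9, 14) is not intersected at this z (z outside [6, 15]); the cylinder at (8, -3.5) is not intersected at this z (z outside [5.5, 11.5]); the cube at (7, 6) (footprint 10.5×18.5) is included at this height (area 194.25 mm²); After the difference (first − rest): starting from the 26.5×27.5 cube (728.75 mm²), the 10.5×18.5 cube at (7, 6) lies wholly inside it (removes its full 194.25 mm² and its 58.00 mm outline becomes a hole wall) — area = 534.50 mm². Checking containment: at z = 18.24 the cross-section extends beyond the z = 7.68 cross-section by about 92.05 mm².

part overhangs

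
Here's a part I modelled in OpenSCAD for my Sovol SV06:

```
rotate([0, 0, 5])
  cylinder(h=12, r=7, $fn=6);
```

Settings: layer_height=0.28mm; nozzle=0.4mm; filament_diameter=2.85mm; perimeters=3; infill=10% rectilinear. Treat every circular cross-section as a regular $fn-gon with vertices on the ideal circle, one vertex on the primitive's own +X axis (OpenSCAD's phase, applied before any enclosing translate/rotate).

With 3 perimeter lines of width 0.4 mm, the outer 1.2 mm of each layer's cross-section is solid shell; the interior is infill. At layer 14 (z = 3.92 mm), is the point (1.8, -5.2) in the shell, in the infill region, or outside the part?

At z = 3.92 mm: the r=7 cylinder gives a regular 6-gon of circumradius 7 (constant along its height); (whole slice rotated 5° about Z — lengths, areas and connectivity unchanged). Overall, the cross-section is a single solid region. Undo the 5° rotation: the query point maps to (1.340, -5.337) in the un-rotated model frame. The nearest boundary edge runs (-3.50, -6.06)→(3.50, -6.06); distance from the point to it = 0.73 mm. The point is inside the cross-section, 0.73 mm from the nearest boundary — within the 1.2 mm shell band (3 × 0.4).

shell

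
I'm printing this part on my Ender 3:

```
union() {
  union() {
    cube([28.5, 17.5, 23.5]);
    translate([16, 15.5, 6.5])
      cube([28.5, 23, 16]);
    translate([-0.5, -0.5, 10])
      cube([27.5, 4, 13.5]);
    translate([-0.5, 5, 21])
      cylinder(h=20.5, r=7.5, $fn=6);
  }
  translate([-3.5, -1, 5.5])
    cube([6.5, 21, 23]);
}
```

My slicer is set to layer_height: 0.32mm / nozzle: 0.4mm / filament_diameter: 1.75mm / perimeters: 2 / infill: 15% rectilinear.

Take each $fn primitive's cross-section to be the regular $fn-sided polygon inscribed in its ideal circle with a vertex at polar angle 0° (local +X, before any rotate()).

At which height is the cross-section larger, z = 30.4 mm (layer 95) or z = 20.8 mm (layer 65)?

Layer 95 (z = 30.4): the cube is absent (z outside [0, 23.5]); the cube at (16, 15.5) does not reach this height (z outside [6.5, 22.5]); the cube at (-0.5, -0.5) does not reach this height (z outside [10, 23.5]); the cylinder at (-0.5, 5): section is a regular 6-gon, circumradius r=7.5 (area = (6/2)·7.500²·sin(360°/6) = 146.14 mm²); Taking the union: only the r=7.5 cylinder at (-0.5, 5) is present, so the union is just that shape — area = 146.14 mm²; the cube at (-3.5, -1) does not reach this height (z outside [5.5, 28.5]); Combining (union): only that combined region is present, so the union is just that shape — area = 146.14 mm². So its area = 146.14 mm². Layer 65 (z = 20.8): the 28.5×17.5 cube contributes its full rectangle (area 498.75 mm²); the cube at (16, 15.5) is present — its section is the full 28.5×23 rectangle (area 655.50 mm²); the cube at (-0.5, -0.5) (footprint 27.5×4) is included at this height (area 110.00 mm²); the cylinder at (-0.5, 5) is not intersected at this z (z outside [21, 41.5]); Combining (union): the regions partially overlap — summed areas 1264.25 mm² minus the doubly-counted overlap 119.50 mm² gives 1144.75 mm² — area = 1144.75 mm²; the cube at (-3.5, -1) is present — its section is the full 6.5×21 rectangle (area 136.50 mm²); Combining (union): the regions partially overlap — summed areas 1281.25 mm² minus the doubly-counted overlap 56.00 mm² gives 1225.25 mm² — area = 1225.25 mm². So its area = 1225.25 mm². Layer 65 is larger (1225.25 vs 146.14 mm²).

layer 65 (z = 20.8 mm)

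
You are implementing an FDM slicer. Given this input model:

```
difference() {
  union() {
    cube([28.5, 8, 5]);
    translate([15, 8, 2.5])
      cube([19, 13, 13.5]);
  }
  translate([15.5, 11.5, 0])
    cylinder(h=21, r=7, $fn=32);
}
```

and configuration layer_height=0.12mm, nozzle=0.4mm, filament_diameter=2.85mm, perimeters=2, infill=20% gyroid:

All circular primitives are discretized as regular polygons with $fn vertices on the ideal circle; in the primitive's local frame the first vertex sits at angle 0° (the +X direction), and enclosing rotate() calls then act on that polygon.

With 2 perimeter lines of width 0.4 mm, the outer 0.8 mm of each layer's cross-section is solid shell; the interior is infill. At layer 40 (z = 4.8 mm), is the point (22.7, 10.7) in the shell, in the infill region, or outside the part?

shell

At z = 4.8 mm: the cube is present — its section is the full 28.5×8 rectangle; the cube at (15, 8) (footprint 19×13) is included at this height; Taking the union: the 2 present regions share edge segments without overlapping in area, so areas simply add but the touching pieces fuse into one outline (the shared edge portions become interior and drop out of the boundary) — 1 connected region; the cylinder at (15.5, 11.5): section is a regular 32-gon, circumradius r=7; After the difference (first − rest): starting from that combined region, the r=7 cylinder at (15.5, 11.5) partially overlaps it — only the 96.60 mm² overlap (of its 152.95 mm²) is removed, clipping the outline — 1 connected region. Overall, the cross-section is a single solid region. The nearest boundary edge runs (22.37, 10.13)→(22.50, 11.50); distance from the point to it = 0.28 mm. The point is inside the cross-section, 0.28 mm from the nearest boundary — within the 0.8 mm shell band (2 × 0.4).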